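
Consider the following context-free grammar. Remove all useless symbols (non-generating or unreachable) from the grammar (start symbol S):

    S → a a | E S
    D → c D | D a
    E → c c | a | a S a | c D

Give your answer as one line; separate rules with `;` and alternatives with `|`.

Generating nonterminals: {E, S}.
Reachable from S after that: {E, S}.
Removed useless symbols: {D} and every production mentioning them.

S → a a | E S; E → c c | a | a S a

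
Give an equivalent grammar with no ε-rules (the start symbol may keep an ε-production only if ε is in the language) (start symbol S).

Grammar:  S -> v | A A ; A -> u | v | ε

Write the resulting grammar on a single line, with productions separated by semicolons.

Nullable set = {A, S}.
ε ∈ L(G) since S is nullable, so keep S → ε.
Add the nullable-subset variants: S → A A gives A A | A.

S -> v | A A | A | ε; A -> u | v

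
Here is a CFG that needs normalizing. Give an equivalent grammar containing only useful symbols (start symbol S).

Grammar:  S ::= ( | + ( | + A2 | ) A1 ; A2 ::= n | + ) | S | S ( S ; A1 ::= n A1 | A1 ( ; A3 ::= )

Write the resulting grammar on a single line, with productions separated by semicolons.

Generating nonterminals: {A2, A3, S}.
Reachable from S after that: {A2, S}.
Removed useless symbols: {A1, A3} and every production mentioning them.

S ::= ( | + ( | + A2; A2 ::= n | + ) | S | S ( S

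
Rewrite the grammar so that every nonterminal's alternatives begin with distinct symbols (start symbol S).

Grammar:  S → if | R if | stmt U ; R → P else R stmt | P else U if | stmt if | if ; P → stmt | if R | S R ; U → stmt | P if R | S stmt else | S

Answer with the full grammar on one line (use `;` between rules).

S → if | R if | stmt U; R → stmt if | if | P else R'; P → stmt | if R | S R; U → stmt | P if R | S U'; R' → R stmt | U if; U' → stmt else | ε

R has alternatives sharing prefix 'P else': factor to R → P else R' with R' → R stmt | U if.
U has alternatives sharing prefix 'S': factor to U → S U' with U' → stmt else | ε.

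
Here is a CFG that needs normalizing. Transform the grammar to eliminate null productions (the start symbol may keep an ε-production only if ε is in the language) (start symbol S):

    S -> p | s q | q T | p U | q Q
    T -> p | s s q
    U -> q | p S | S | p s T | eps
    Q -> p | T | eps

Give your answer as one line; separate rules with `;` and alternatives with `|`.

Nullable set = {Q, U}.
ε ∉ L(G), so no ε-production is kept.
Expand every rule over subsets of its nullable positions: S → q Q gives q Q | q.

S -> p | s q | q T | p U | q Q | q; T -> p | s s q; U -> q | p S | S | p s T; Q -> p | T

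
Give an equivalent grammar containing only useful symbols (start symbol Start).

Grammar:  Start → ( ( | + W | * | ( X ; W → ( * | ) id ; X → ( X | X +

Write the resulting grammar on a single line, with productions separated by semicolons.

Start → ( ( | + W | *; W → ( * | ) id

Generating nonterminals: {Start, W}.
Reachable from Start after that: {Start, W}.
Removed useless symbols: {X} and every production mentioning them.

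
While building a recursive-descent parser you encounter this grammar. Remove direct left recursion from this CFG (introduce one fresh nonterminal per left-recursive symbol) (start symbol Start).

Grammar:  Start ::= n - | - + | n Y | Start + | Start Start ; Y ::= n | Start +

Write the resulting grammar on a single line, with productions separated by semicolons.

Start ::= n - Start1 | - + Start1 | n Y Start1; Y ::= n | Start +; Start1 ::= + Start1 | Start Start1 | eps

Start is directly left-recursive.
For Start: α = {+, Start}, β = {n -, - +, n Y}. Rewrite as Start → β Start1 and Start1 → α Start1 | ε.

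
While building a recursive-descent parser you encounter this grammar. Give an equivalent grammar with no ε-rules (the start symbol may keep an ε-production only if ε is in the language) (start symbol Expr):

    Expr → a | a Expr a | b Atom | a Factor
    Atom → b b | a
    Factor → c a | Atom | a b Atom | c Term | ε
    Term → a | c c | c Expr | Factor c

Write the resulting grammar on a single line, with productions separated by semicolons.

Nullable nonterminals: {Factor}.
ε ∉ L(G), so no ε-production is kept.
Add the nullable-subset variants: Term → Factor c gives Factor c | c.

Expr → a | a Expr a | b Atom | a Factor; Atom → b b | a; Factor → c a | Atom | a b Atom | c Term; Term → a | c c | c Expr | Factor c | c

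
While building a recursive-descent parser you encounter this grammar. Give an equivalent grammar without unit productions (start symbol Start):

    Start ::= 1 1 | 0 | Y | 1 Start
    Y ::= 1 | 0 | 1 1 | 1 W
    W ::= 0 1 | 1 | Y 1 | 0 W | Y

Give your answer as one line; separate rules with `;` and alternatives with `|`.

Start ::= 1 1 | 0 | 1 Start | 1 | 1 W; Y ::= 1 | 0 | 1 1 | 1 W; W ::= 1 | 0 | 1 1 | 1 W | 0 1 | Y 1 | 0 W

Unit pairs: Start ⇒* {Y}; W ⇒* {Y}.
For each unit pair (A, B), copy every non-unit production of B to A, then drop all unit productions.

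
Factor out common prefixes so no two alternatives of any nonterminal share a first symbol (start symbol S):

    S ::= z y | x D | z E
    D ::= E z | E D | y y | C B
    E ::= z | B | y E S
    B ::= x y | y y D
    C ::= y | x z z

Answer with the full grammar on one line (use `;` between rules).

S ::= x D | z S'; D ::= y y | C B | E D'; E ::= z | B | y E S; B ::= x y | y y D; C ::= y | x z z; S' ::= y | E; D' ::= z | D

S has alternatives sharing prefix 'z': factor to S → z S' with S' → y | E.
D has alternatives sharing prefix 'E': factor to D → E D' with D' → z | D.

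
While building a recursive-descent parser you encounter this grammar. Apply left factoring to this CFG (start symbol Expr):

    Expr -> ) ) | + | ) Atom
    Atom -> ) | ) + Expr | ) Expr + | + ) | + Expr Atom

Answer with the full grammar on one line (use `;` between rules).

Expr -> + | ) Expr1; Atom -> ) Atom1 | + Atom2; Expr1 -> ) | Atom; Atom1 -> ε | + Expr | Expr +; Atom2 -> ) | Expr Atom

Expr has alternatives sharing prefix ')': factor to Expr → ) Expr1 with Expr1 → ) | Atom.
Atom has alternatives sharing prefix ')': factor to Atom → ) Atom1 with Atom1 → ε | + Expr | Expr +.
Atom has alternatives sharing prefix '+': factor to Atom → + Atom2 with Atom2 → ) | Expr Atom.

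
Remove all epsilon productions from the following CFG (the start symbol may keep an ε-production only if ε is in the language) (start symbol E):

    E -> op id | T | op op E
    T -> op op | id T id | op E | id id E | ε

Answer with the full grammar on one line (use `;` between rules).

The nullable symbols are {E, T}.
ε ∈ L(G) since E is nullable, so keep E → ε.
For each production, add variants omitting each subset of nullable occurrences: E → op op E gives op op E | op op. T → id T id gives id T id | id id. T → op E gives op E | op.

E -> op id | T | op op E | op op | ε; T -> op op | id T id | id id | op E | op | id id E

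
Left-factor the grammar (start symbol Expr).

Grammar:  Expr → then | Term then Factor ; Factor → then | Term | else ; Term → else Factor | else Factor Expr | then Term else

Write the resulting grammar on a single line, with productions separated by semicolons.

Term has alternatives sharing prefix 'else Factor': factor to Term → else Factor Term1 with Term1 → ε | Expr.

Expr → then | Term then Factor; Factor → then | Term | else; Term → then Term else | else Factor Term1; Term1 → ε | Expr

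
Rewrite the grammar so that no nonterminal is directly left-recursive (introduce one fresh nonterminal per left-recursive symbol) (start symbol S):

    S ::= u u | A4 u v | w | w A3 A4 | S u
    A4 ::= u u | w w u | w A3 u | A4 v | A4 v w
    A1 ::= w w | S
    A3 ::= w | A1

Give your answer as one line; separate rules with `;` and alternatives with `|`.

S ::= u u S' | A4 u v S' | w S' | w A3 A4 S'; A4 ::= u u A4' | w w u A4' | w A3 u A4'; A1 ::= w w | S; A3 ::= w | A1; S' ::= u S' | ε; A4' ::= v A4' | v w A4' | ε

S, A4 are directly left-recursive.
For S: α = {u}, β = {u u, A4 u v, w, w A3 A4}. Rewrite as S → β S' and S' → α S' | ε.
For A4: α = {v, v w}, β = {u u, w w u, w A3 u}. Rewrite as A4 → β A4' and A4' → α A4' | ε.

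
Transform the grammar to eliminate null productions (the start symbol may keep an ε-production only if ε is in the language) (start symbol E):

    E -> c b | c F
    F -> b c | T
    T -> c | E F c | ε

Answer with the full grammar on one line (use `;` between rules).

Nullable nonterminals: {F, T}.
ε ∉ L(G), so no ε-production is kept.
Expand every rule over subsets of its nullable positions: E → c F gives c F | c. T → E F c gives E F c | E c.

E -> c b | c F | c; F -> b c | T; T -> c | E F c | E c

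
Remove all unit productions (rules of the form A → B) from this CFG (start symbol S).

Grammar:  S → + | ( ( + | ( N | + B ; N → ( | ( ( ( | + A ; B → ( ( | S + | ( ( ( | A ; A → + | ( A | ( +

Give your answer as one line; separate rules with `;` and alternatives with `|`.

Unit pairs: B ⇒* {A}.
For every A with A ⇒* B via unit rules, add B's non-unit alternatives to A; then delete every rule of the form X → Y.

S → + | ( ( + | ( N | + B; N → ( | ( ( ( | + A; B → ( ( | S + | ( ( ( | + | ( A | ( +; A → + | ( A | ( +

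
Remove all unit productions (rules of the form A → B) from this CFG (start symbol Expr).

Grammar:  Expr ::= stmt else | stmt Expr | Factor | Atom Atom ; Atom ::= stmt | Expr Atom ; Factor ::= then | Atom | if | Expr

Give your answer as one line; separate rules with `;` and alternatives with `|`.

Unit pairs: Expr ⇒* {Atom, Factor}; Factor ⇒* {Atom, Expr}.
For every A with A ⇒* B via unit rules, add B's non-unit alternatives to A; then delete every rule of the form X → Y.

Expr ::= stmt | Expr Atom | then | if | stmt else | stmt Expr | Atom Atom; Atom ::= stmt | Expr Atom; Factor ::= stmt | Expr Atom | then | if | stmt else | stmt Expr | Atom Atom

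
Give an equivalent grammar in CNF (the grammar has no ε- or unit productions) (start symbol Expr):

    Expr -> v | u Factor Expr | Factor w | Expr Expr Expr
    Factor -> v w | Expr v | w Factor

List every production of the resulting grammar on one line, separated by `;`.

Expr -> v | X1 Y1 | Factor X2 | Expr Y2; Factor -> X3 X2 | Expr X3 | X2 Factor; X1 -> u; X2 -> w; X3 -> v; Y1 -> Factor Expr; Y2 -> Expr Expr

Introduce a nonterminal for each terminal appearing in a rule of length ≥ 2: X1 → u, X2 → w, X3 → v.
Binarize each right-hand side of length ≥ 3 by chaining fresh nonterminals (Y1, Y2, …): affected rules were Expr → X1 Factor Expr; Expr → Expr Expr Expr.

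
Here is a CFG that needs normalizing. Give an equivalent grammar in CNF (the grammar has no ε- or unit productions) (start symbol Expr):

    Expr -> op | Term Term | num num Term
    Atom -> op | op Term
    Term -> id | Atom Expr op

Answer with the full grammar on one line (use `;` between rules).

Introduce a nonterminal for each terminal appearing in a rule of length ≥ 2: X1 → num, X2 → op.
Binarize each right-hand side of length ≥ 3 by chaining fresh nonterminals (Y1, Y2, …): affected rules were Expr → X1 X1 Term; Term → Atom Expr X2.

Expr -> op | Term Term | X1 Y1; Atom -> op | X2 Term; Term -> id | Atom Y2; X1 -> num; X2 -> op; Y1 -> X1 Term; Y2 -> Expr X2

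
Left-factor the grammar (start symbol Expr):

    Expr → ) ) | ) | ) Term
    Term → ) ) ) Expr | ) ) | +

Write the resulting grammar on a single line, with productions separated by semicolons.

Expr → ) Expr1; Term → + | ) ) Term1; Expr1 → ) | ε | Term; Term1 → ) Expr | ε

Expr has alternatives sharing prefix ')': factor to Expr → ) Expr1 with Expr1 → ) | ε | Term.
Term has alternatives sharing prefix ') )': factor to Term → ) ) Term1 with Term1 → ) Expr | ε.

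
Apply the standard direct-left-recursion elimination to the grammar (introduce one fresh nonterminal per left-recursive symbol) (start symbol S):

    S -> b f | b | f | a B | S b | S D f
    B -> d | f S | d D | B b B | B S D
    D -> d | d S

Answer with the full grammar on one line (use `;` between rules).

S, B are directly left-recursive.
For S: α = {b, D f}, β = {b f, b, f, a B}. Rewrite as S → β S' and S' → α S' | ε.
For B: α = {b B, S D}, β = {d, f S, d D}. Rewrite as B → β B' and B' → α B' | ε.

S -> b f S' | b S' | f S' | a B S'; B -> d B' | f S B' | d D B'; D -> d | d S; S' -> b S' | D f S' | epsilon; B' -> b B B' | S D B' | epsilon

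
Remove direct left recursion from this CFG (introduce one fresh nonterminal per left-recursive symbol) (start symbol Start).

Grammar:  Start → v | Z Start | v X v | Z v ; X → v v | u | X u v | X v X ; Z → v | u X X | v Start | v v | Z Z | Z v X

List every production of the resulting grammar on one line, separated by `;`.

X, Z are directly left-recursive.
For X: α = {u v, v X}, β = {v v, u}. Rewrite as X → β X1 and X1 → α X1 | ε.
For Z: α = {Z, v X}, β = {v, u X X, v Start, v v}. Rewrite as Z → β Z1 and Z1 → α Z1 | ε.

Start → v | Z Start | v X v | Z v; X → v v X1 | u X1; Z → v Z1 | u X X Z1 | v Start Z1 | v v Z1; X1 → u v X1 | v X X1 | epsilon; Z1 → Z Z1 | v X Z1 | epsilon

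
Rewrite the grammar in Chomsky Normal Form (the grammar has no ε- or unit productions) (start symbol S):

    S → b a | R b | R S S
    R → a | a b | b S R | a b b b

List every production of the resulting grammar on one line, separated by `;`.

S → X1 X2 | R X1 | R Y1; R → a | X2 X1 | X1 Y2 | X2 Y3; X1 → b; X2 → a; Y1 → S S; Y2 → S R; Y3 → X1 Y4; Y4 → X1 X1

Introduce a nonterminal for each terminal appearing in a rule of length ≥ 2: X1 → b, X2 → a.
Binarize each right-hand side of length ≥ 3 by chaining fresh nonterminals (Y1, Y2, …): affected rules were S → R S S; R → X1 S R; R → X2 X1 X1 X1.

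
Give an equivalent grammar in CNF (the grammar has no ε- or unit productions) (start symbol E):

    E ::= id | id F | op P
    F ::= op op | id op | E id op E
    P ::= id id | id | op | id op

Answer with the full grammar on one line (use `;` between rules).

Introduce a nonterminal for each terminal appearing in a rule of length ≥ 2: X1 → id, X2 → op.
Binarize each right-hand side of length ≥ 3 by chaining fresh nonterminals (Y1, Y2, …): affected rules were F → E X1 X2 E.

E ::= id | X1 F | X2 P; F ::= X2 X2 | X1 X2 | E Y1; P ::= X1 X1 | id | op | X1 X2; X1 ::= id; X2 ::= op; Y1 ::= X1 Y2; Y2 ::= X2 E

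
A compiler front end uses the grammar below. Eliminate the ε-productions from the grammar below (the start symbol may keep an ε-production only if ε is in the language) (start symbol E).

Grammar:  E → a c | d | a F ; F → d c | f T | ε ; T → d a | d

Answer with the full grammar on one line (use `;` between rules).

The nullable symbols are {F}.
ε ∉ L(G), so no ε-production is kept.
For each production, add variants omitting each subset of nullable occurrences: E → a F gives a F | a.

E → a c | d | a F | a; F → d c | f T; T → d a | d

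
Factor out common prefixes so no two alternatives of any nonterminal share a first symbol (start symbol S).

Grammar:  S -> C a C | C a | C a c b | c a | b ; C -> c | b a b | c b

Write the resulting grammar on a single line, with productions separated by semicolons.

S has alternatives sharing prefix 'C a': factor to S → C a S' with S' → C | ε | c b.
C has alternatives sharing prefix 'c': factor to C → c C' with C' → ε | b.

S -> c a | b | C a S'; C -> b a b | c C'; S' -> C | ε | c b; C' -> ε | b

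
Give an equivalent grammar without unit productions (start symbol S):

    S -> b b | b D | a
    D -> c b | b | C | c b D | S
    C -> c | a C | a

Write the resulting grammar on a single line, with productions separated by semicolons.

S -> b b | b D | a; D -> b b | b D | a | c | a C | c b | b | c b D; C -> c | a C | a

Unit pairs: D ⇒* {C, S}.
For every A with A ⇒* B via unit rules, add B's non-unit alternatives to A; then delete every rule of the form X → Y.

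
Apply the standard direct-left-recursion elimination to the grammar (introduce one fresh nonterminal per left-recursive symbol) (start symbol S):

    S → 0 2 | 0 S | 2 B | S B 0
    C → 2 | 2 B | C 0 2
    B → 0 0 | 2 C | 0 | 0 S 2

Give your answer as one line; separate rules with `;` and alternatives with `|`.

S → 0 2 S' | 0 S S' | 2 B S'; C → 2 C' | 2 B C'; B → 0 0 | 2 C | 0 | 0 S 2; S' → B 0 S' | ε; C' → 0 2 C' | ε

Directly left-recursive nonterminals: S, C.
For S: α = {B 0}, β = {0 2, 0 S, 2 B}. Rewrite as S → β S' and S' → α S' | ε.
For C: α = {0 2}, β = {2, 2 B}. Rewrite as C → β C' and C' → α C' | ε.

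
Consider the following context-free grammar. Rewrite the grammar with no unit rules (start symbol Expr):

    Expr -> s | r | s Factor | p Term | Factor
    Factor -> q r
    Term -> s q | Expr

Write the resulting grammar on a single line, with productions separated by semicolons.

Unit pairs: Expr ⇒* {Factor}; Term ⇒* {Expr, Factor}.
Replace each nonterminal's rules with the union of the non-unit rules of every nonterminal it unit-derives.

Expr -> q r | s | r | s Factor | p Term; Factor -> q r; Term -> s q | q r | s | r | s Factor | p Term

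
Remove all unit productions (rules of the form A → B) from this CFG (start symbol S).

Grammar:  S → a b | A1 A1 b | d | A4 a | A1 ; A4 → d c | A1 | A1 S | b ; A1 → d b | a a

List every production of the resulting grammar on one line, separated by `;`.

Unit pairs: A4 ⇒* {A1}; S ⇒* {A1}.
Replace each nonterminal's rules with the union of the non-unit rules of every nonterminal it unit-derives.

S → d b | a a | a b | A1 A1 b | d | A4 a; A4 → d c | A1 S | b | d b | a a; A1 → d b | a a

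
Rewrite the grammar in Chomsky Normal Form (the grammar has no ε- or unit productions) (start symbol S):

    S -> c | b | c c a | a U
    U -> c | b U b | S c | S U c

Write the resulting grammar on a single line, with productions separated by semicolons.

Introduce a nonterminal for each terminal appearing in a rule of length ≥ 2: X1 → c, X2 → a, X3 → b.
Binarize each right-hand side of length ≥ 3 by chaining fresh nonterminals (Y1, Y2, …): affected rules were S → X1 X1 X2; U → X3 U X3; U → S U X1.

S -> c | b | X1 Y1 | X2 U; U -> c | X3 Y2 | S X1 | S Y3; X1 -> c; X2 -> a; X3 -> b; Y1 -> X1 X2; Y2 -> U X3; Y3 -> U X1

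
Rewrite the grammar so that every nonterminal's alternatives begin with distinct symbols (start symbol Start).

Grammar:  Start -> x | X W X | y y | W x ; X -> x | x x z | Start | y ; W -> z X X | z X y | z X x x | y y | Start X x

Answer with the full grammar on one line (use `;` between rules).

Start -> x | X W X | y y | W x; X -> Start | y | x X1; W -> y y | Start X x | z X W1; X1 -> epsilon | x z; W1 -> X | y | x x

X has alternatives sharing prefix 'x': factor to X → x X1 with X1 → ε | x z.
W has alternatives sharing prefix 'z X': factor to W → z X W1 with W1 → X | y | x x.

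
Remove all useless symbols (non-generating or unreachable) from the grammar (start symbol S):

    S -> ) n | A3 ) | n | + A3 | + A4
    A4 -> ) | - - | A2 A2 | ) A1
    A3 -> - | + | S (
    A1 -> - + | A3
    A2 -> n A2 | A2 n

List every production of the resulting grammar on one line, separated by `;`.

Generating nonterminals: {A1, A3, A4, S}.
Reachable from S after that: {A1, A3, A4, S}.
Removed useless symbols: {A2} and every production mentioning them.

S -> ) n | A3 ) | n | + A3 | + A4; A4 -> ) | - - | ) A1; A3 -> - | + | S (; A1 -> - + | A3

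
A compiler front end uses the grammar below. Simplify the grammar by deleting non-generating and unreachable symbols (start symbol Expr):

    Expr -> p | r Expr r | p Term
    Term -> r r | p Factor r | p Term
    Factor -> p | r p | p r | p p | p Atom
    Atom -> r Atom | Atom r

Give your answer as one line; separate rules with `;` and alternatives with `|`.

Generating nonterminals: {Expr, Factor, Term}.
Reachable from Expr after that: {Expr, Factor, Term}.
Removed useless symbols: {Atom} and every production mentioning them.

Expr -> p | r Expr r | p Term; Term -> r r | p Factor r | p Term; Factor -> p | r p | p r | p p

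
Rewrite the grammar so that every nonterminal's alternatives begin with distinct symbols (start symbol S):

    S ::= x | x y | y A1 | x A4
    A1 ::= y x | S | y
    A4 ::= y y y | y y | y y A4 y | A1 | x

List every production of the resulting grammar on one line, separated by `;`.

S ::= y A1 | x S'; A1 ::= S | y A1'; A4 ::= A1 | x | y y A4'; S' ::= ε | y | A4; A1' ::= x | ε; A4' ::= y | ε | A4 y

S has alternatives sharing prefix 'x': factor to S → x S' with S' → ε | y | A4.
A1 has alternatives sharing prefix 'y': factor to A1 → y A1' with A1' → x | ε.
A4 has alternatives sharing prefix 'y y': factor to A4 → y y A4' with A4' → y | ε | A4 y.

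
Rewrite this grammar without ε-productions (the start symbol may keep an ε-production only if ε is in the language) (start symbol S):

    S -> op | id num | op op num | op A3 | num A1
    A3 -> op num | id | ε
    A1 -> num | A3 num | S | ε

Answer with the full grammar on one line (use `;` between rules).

The nullable symbols are {A1, A3}.
ε ∉ L(G), so no ε-production is kept.
For each production, add variants omitting each subset of nullable occurrences: S → num A1 gives num A1 | num.

S -> op | id num | op op num | op A3 | num A1 | num; A3 -> op num | id; A1 -> num | A3 num | S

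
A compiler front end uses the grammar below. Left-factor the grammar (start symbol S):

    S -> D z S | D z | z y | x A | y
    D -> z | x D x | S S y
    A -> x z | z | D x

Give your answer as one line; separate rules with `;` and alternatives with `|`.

S has alternatives sharing prefix 'D z': factor to S → D z S' with S' → S | ε.

S -> z y | x A | y | D z S'; D -> z | x D x | S S y; A -> x z | z | D x; S' -> S | ε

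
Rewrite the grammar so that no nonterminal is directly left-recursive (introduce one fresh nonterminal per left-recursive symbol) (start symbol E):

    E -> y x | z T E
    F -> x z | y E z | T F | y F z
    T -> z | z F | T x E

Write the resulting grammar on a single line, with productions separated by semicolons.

Directly left-recursive nonterminal: T.
For T: α = {x E}, β = {z, z F}. Rewrite as T → β T' and T' → α T' | ε.

E -> y x | z T E; F -> x z | y E z | T F | y F z; T -> z T' | z F T'; T' -> x E T' | ε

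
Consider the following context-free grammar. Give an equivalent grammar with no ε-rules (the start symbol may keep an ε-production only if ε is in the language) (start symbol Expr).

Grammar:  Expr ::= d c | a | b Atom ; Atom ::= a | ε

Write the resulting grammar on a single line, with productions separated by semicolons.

Expr ::= d c | a | b Atom | b; Atom ::= a

Nullable set = {Atom}.
ε ∉ L(G), so no ε-production is kept.
For each production, add variants omitting each subset of nullable occurrences: Expr → b Atom gives b Atom | b.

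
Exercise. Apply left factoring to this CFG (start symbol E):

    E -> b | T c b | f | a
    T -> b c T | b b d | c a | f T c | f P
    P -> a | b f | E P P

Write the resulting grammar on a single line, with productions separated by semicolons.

T has alternatives sharing prefix 'b': factor to T → b T' with T' → c T | b d.
T has alternatives sharing prefix 'f': factor to T → f T'' with T'' → T c | P.

E -> b | T c b | f | a; T -> c a | b T' | f T''; P -> a | b f | E P P; T' -> c T | b d; T'' -> T c | P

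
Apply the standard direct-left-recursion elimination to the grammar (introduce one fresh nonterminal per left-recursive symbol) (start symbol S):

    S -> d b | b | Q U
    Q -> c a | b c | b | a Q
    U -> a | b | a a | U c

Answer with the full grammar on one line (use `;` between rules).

Left recursion appears on U.
For U: α = {c}, β = {a, b, a a}. Rewrite as U → β U' and U' → α U' | ε.

S -> d b | b | Q U; Q -> c a | b c | b | a Q; U -> a U' | b U' | a a U'; U' -> c U' | ε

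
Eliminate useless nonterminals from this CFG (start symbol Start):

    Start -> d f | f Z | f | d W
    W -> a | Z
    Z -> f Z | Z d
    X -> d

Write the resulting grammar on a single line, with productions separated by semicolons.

Generating nonterminals: {Start, W, X}.
Reachable from Start after that: {Start, W}.
Removed useless symbols: {X, Z} and every production mentioning them.

Start -> d f | f | d W; W -> a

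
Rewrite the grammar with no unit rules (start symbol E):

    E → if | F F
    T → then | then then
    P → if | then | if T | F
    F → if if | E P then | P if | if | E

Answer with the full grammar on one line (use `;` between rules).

Unit pairs: F ⇒* {E}; P ⇒* {E, F}.
Replace each nonterminal's rules with the union of the non-unit rules of every nonterminal it unit-derives.

E → if | F F; T → then | then then; P → if | F F | if if | E P then | P if | then | if T; F → if | F F | if if | E P then | P if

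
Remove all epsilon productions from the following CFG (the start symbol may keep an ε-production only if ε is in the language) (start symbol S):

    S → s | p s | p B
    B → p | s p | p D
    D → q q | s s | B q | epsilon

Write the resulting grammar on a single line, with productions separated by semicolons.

S → s | p s | p B; B → p | s p | p D; D → q q | s s | B q

The nullable symbols are {D}.
ε ∉ L(G), so no ε-production is kept.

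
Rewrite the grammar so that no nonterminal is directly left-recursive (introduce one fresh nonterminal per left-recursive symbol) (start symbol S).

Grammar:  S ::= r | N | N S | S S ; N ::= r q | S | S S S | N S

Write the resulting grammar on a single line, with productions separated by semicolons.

S, N are directly left-recursive.
For S: α = {S}, β = {r, N, N S}. Rewrite as S → β S' and S' → α S' | ε.
For N: α = {S}, β = {r q, S, S S S}. Rewrite as N → β N' and N' → α N' | ε.

S ::= r S' | N S' | N S S'; N ::= r q N' | S N' | S S S N'; S' ::= S S' | ε; N' ::= S N' | ε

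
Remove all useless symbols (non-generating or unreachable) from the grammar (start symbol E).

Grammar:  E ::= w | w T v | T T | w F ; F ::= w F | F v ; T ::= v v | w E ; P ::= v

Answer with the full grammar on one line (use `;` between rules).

E ::= w | w T v | T T; T ::= v v | w E

Generating nonterminals: {E, P, T}.
Reachable from E after that: {E, T}.
Removed useless symbols: {F, P} and every production mentioning them.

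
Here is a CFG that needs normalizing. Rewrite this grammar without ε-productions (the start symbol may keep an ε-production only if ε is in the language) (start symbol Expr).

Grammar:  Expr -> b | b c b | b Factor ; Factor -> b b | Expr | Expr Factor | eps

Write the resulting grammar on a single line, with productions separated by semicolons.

Nullable set = {Factor}.
ε ∉ L(G), so no ε-production is kept.

Expr -> b | b c b | b Factor; Factor -> b b | Expr | Expr Factor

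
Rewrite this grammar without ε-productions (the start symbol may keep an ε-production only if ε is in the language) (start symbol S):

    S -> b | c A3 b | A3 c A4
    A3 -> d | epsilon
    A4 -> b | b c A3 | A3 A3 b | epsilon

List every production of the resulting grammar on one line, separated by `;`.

S -> b | c A3 b | c b | A3 c A4 | A3 c | c A4 | c; A3 -> d; A4 -> b | b c A3 | b c | A3 A3 b | A3 b

Nullable nonterminals: {A3, A4}.
ε ∉ L(G), so no ε-production is kept.
Expand every rule over subsets of its nullable positions: S → c A3 b gives c A3 b | c b. S → A3 c A4 gives A3 c A4 | A3 c | c A4 | c. A4 → b c A3 gives b c A3 | b c. A4 → A3 A3 b gives A3 A3 b | A3 b.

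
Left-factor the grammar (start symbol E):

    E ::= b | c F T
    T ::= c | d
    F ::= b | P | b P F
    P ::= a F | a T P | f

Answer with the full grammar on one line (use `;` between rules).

E ::= b | c F T; T ::= c | d; F ::= P | b F'; P ::= f | a P'; F' ::= ε | P F; P' ::= F | T P

F has alternatives sharing prefix 'b': factor to F → b F' with F' → ε | P F.
P has alternatives sharing prefix 'a': factor to P → a P' with P' → F | T P.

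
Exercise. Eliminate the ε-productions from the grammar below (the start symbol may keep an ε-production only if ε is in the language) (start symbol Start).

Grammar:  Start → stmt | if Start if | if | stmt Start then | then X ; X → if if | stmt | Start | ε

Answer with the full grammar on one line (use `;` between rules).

Nullable set = {X}.
ε ∉ L(G), so no ε-production is kept.
Expand every rule over subsets of its nullable positions: Start → then X gives then X | then.

Start → stmt | if Start if | if | stmt Start then | then X | then; X → if if | stmt | Start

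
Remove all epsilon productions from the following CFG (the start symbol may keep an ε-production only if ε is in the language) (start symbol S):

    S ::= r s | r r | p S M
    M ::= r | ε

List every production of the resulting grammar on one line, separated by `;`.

S ::= r s | r r | p S M | p S; M ::= r

Nullable set = {M}.
ε ∉ L(G), so no ε-production is kept.
Expand every rule over subsets of its nullable positions: S → p S M gives p S M | p S.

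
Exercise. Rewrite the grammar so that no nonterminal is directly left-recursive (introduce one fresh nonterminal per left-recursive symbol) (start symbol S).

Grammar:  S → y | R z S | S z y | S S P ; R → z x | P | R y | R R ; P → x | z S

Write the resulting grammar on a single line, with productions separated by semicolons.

Left recursion appears on S, R.
For S: α = {z y, S P}, β = {y, R z S}. Rewrite as S → β S' and S' → α S' | ε.
For R: α = {y, R}, β = {z x, P}. Rewrite as R → β R' and R' → α R' | ε.

S → y S' | R z S S'; R → z x R' | P R'; P → x | z S; S' → z y S' | S P S' | ε; R' → y R' | R R' | ε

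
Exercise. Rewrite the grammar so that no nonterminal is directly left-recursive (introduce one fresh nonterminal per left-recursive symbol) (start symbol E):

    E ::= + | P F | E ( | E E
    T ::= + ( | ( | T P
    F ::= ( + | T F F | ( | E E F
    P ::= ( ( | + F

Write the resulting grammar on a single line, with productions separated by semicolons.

Directly left-recursive nonterminals: E, T.
For E: α = {(, E}, β = {+, P F}. Rewrite as E → β E' and E' → α E' | ε.
For T: α = {P}, β = {+ (, (}. Rewrite as T → β T' and T' → α T' | ε.

E ::= + E' | P F E'; T ::= + ( T' | ( T'; F ::= ( + | T F F | ( | E E F; P ::= ( ( | + F; E' ::= ( E' | E E' | ε; T' ::= P T' | ε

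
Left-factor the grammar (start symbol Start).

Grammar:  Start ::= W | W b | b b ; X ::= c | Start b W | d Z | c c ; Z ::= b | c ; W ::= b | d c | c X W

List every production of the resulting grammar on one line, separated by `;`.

Start has alternatives sharing prefix 'W': factor to Start → W Start1 with Start1 → ε | b.
X has alternatives sharing prefix 'c': factor to X → c X1 with X1 → ε | c.

Start ::= b b | W Start1; X ::= Start b W | d Z | c X1; Z ::= b | c; W ::= b | d c | c X W; Start1 ::= ε | b; X1 ::= ε | c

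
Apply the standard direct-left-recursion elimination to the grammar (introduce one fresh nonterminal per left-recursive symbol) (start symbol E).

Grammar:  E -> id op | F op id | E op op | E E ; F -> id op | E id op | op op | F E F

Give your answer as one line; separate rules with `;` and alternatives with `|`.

Left recursion appears on E, F.
For E: α = {op op, E}, β = {id op, F op id}. Rewrite as E → β E' and E' → α E' | ε.
For F: α = {E F}, β = {id op, E id op, op op}. Rewrite as F → β F' and F' → α F' | ε.

E -> id op E' | F op id E'; F -> id op F' | E id op F' | op op F'; E' -> op op E' | E E' | epsilon; F' -> E F F' | epsilon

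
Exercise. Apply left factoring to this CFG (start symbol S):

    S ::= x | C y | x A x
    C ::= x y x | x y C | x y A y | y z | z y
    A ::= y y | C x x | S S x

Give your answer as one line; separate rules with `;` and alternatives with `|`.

S has alternatives sharing prefix 'x': factor to S → x S' with S' → ε | A x.
C has alternatives sharing prefix 'x y': factor to C → x y C' with C' → x | C | A y.

S ::= C y | x S'; C ::= y z | z y | x y C'; A ::= y y | C x x | S S x; S' ::= ε | A x; C' ::= x | C | A y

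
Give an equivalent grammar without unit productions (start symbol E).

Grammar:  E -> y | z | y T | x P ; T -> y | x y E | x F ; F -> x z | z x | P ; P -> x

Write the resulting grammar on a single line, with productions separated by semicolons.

E -> y | z | y T | x P; T -> y | x y E | x F; F -> x z | z x | x; P -> x

Unit pairs: F ⇒* {P}.
For each unit pair (A, B), copy every non-unit production of B to A, then drop all unit productions.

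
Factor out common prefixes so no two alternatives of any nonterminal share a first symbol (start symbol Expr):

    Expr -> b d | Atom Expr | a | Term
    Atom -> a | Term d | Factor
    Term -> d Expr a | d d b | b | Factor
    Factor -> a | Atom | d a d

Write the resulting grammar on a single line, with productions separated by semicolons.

Expr -> b d | Atom Expr | a | Term; Atom -> a | Term d | Factor; Term -> b | Factor | d Term1; Factor -> a | Atom | d a d; Term1 -> Expr a | d b

Term has alternatives sharing prefix 'd': factor to Term → d Term1 with Term1 → Expr a | d b.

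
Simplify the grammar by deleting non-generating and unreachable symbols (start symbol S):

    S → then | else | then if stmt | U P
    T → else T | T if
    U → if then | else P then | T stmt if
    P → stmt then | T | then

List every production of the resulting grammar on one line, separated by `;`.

Generating nonterminals: {P, S, U}.
Reachable from S after that: {P, S, U}.
Removed useless symbols: {T} and every production mentioning them.

S → then | else | then if stmt | U P; U → if then | else P then; P → stmt then | then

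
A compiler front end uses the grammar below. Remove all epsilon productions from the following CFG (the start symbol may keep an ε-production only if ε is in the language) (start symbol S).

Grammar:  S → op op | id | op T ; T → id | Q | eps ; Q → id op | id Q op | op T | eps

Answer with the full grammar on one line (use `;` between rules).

Nullable nonterminals: {Q, T}.
ε ∉ L(G), so no ε-production is kept.
For each production, add variants omitting each subset of nullable occurrences: S → op T gives op T | op. Q → op T gives op T | op.

S → op op | id | op T | op; T → id | Q; Q → id op | id Q op | op T | op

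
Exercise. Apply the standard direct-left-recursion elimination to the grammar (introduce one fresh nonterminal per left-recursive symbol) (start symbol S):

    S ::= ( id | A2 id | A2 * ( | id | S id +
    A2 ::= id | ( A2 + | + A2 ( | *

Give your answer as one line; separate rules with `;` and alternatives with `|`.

Directly left-recursive nonterminal: S.
For S: α = {id +}, β = {( id, A2 id, A2 * (, id}. Rewrite as S → β S' and S' → α S' | ε.

S ::= ( id S' | A2 id S' | A2 * ( S' | id S'; A2 ::= id | ( A2 + | + A2 ( | *; S' ::= id + S' | ε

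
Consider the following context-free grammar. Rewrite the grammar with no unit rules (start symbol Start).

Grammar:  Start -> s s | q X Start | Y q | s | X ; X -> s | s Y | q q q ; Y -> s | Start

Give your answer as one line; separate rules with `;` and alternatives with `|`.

Start -> s s | q X Start | Y q | s | s Y | q q q; X -> s | s Y | q q q; Y -> s s | q X Start | Y q | s | s Y | q q q

Unit pairs: Start ⇒* {X}; Y ⇒* {Start, X}.
For every A with A ⇒* B via unit rules, add B's non-unit alternatives to A; then delete every rule of the form X → Y.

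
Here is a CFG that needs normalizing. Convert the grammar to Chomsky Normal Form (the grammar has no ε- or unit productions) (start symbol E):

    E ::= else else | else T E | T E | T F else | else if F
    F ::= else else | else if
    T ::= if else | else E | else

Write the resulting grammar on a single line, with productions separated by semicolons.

E ::= X1 X1 | X1 Y1 | T E | T Y2 | X1 Y3; F ::= X1 X1 | X1 X2; T ::= X2 X1 | X1 E | else; X1 ::= else; X2 ::= if; Y1 ::= T E; Y2 ::= F X1; Y3 ::= X2 F

Introduce a nonterminal for each terminal appearing in a rule of length ≥ 2: X1 → else, X2 → if.
Binarize each right-hand side of length ≥ 3 by chaining fresh nonterminals (Y1, Y2, …): affected rules were E → X1 T E; E → T F X1; E → X1 X2 F.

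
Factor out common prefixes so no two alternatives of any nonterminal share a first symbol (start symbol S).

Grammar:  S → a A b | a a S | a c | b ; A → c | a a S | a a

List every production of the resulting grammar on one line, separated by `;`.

S has alternatives sharing prefix 'a': factor to S → a S' with S' → A b | a S | c.
A has alternatives sharing prefix 'a a': factor to A → a a A' with A' → S | ε.

S → b | a S'; A → c | a a A'; S' → A b | a S | c; A' → S | ε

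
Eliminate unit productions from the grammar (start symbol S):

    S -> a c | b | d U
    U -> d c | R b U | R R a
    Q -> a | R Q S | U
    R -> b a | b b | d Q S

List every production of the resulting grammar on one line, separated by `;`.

Unit pairs: Q ⇒* {U}.
For every A with A ⇒* B via unit rules, add B's non-unit alternatives to A; then delete every rule of the form X → Y.

S -> a c | b | d U; U -> d c | R b U | R R a; Q -> d c | R b U | R R a | a | R Q S; R -> b a | b b | d Q S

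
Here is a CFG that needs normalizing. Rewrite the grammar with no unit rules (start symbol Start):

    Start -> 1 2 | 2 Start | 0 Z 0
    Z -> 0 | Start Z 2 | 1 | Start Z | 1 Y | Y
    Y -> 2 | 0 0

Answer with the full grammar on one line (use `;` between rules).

Unit pairs: Z ⇒* {Y}.
Replace each nonterminal's rules with the union of the non-unit rules of every nonterminal it unit-derives.

Start -> 1 2 | 2 Start | 0 Z 0; Z -> 0 | Start Z 2 | 1 | Start Z | 1 Y | 2 | 0 0; Y -> 2 | 0 0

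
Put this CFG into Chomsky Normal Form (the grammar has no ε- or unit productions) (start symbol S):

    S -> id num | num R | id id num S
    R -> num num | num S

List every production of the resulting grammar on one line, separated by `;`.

Introduce a nonterminal for each terminal appearing in a rule of length ≥ 2: X1 → id, X2 → num.
Binarize each right-hand side of length ≥ 3 by chaining fresh nonterminals (Y1, Y2, …): affected rules were S → X1 X1 X2 S.

S -> X1 X2 | X2 R | X1 Y1; R -> X2 X2 | X2 S; X1 -> id; X2 -> num; Y1 -> X1 Y2; Y2 -> X2 S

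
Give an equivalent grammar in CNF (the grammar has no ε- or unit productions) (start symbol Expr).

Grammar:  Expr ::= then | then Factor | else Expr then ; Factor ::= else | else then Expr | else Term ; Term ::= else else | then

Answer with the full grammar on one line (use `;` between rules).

Introduce a nonterminal for each terminal appearing in a rule of length ≥ 2: X1 → then, X2 → else.
Binarize each right-hand side of length ≥ 3 by chaining fresh nonterminals (Y1, Y2, …): affected rules were Expr → X2 Expr X1; Factor → X2 X1 Expr.

Expr ::= then | X1 Factor | X2 Y1; Factor ::= else | X2 Y2 | X2 Term; Term ::= X2 X2 | then; X1 ::= then; X2 ::= else; Y1 ::= Expr X1; Y2 ::= X1 Expr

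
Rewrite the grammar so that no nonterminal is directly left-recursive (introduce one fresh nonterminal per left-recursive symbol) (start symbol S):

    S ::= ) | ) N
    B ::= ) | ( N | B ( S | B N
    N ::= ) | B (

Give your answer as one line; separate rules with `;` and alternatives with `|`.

S ::= ) | ) N; B ::= ) B' | ( N B'; N ::= ) | B (; B' ::= ( S B' | N B' | ε

Directly left-recursive nonterminal: B.
For B: α = {( S, N}, β = {), ( N}. Rewrite as B → β B' and B' → α B' | ε.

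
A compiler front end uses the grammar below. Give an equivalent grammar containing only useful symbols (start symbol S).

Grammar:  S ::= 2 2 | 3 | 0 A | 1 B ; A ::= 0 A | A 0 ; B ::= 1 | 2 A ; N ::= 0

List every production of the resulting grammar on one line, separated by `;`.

Generating nonterminals: {B, N, S}.
Reachable from S after that: {B, S}.
Removed useless symbols: {A, N} and every production mentioning them.

S ::= 2 2 | 3 | 1 B; B ::= 1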